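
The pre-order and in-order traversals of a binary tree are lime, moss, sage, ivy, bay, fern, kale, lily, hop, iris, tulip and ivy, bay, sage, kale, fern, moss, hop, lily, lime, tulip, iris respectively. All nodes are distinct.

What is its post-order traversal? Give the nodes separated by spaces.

bay ivy kale fern sage hop lily moss tulip iris lime

The first element of pre-order is the root; it splits in-order into left and right subtrees.
Root lime: left subtree has 8 nodes {ivy, bay, sage, kale, fern, moss, hop, lily}, right has 2 {tulip, iris}.
  Root moss: left subtree has 5 nodes {ivy, bay, sage, kale, fern}, right has 2 {hop, lily}.
    Root sage: left subtree has 2 nodes {ivy, bay}, right has 2 {kale, fern}.
      Root ivy: left subtree has 0 nodes { }, right has 1 {bay}.
      Root fern: left subtree has 1 node {kale}, right has 0 { }.
    Root lily: left subtree has 1 node {hop}, right has 0 { }.
  Root iris: left subtree has 1 node {tulip}, right has 0 { }.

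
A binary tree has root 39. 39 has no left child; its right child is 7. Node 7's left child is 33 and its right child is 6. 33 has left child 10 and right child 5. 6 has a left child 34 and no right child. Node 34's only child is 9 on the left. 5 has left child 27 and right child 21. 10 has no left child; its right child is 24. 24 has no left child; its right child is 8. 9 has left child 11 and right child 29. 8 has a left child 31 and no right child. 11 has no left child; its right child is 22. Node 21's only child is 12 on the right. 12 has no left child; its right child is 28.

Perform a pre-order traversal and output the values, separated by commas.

39, 7, 33, 10, 24, 8, 31, 5, 27, 21, 12, 28, 6, 34, 9, 11, 22, 29

Pre-order visits the node, then its left subtree, then its right subtree.
Visit 39.
At 39: no left child.
At 39: go right to 7.
  Visit 7.
  At 7: go left to 33.
    Visit 33.
    At 33: go left to 10.
      Visit 10.
      At 10: no left child.
      At 10: go right to 24.
        Visit 24.
        At 24: no left child.
        At 24: go right to 8.
          Visit 8.
          At 8: go left to 31.
            31 is a leaf — visit 31.
          At 8: no right child.
    At 33: go right to 5.
      Visit 5.
      At 5: go left to 27.
        27 is a leaf — visit 27.
      At 5: go right to 21.
        Visit 21.
        At 21: no left child.
        At 21: go right to 12.
          Visit 12.
          At 12: no left child.
          At 12: go right to 28.
            28 is a leaf — visit 28.
  At 7: go right to 6.
    Visit 6.
    At 6: go left to 34.
      Visit 34.
      At 34: go left to 9.
        Visit 9.
        At 9: go left to 11.
          Visit 11.
          At 11: no left child.
          At 11: go right to 22.
            22 is a leaf — visit 22.
        At 9: go right to 29.
          29 is a leaf — visit 29.
      At 34: no right child.
    At 6: no right child.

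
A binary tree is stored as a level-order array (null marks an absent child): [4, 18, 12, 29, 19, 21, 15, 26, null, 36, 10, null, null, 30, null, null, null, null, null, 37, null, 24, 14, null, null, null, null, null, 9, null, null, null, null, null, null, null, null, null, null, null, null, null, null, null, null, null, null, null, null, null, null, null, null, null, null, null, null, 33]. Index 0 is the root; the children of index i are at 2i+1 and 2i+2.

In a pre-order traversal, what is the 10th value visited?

Pre-order visits the node, then its left subtree, then its right subtree.
Visit 4.
At 4: go left to 18.
  Visit 18.
  At 18: go left to 29.
    Visit 29.
    At 29: go left to 26.
      26 is a leaf — visit 26.
    At 29: no right child.
  At 18: go right to 19.
    Visit 19.
    At 19: go left to 36.
      Visit 36.
      At 36: go left to 37.
        37 is a leaf — visit 37.
      At 36: no right child.
    At 19: go right to 10.
      Visit 10.
      At 10: go left to 24.
        24 is a leaf — visit 24.
      At 10: go right to 14.
        14 is a leaf — visit 14.
At 4: go right to 12.
  Visit 12.
  At 12: go left to 21.
    21 is a leaf — visit 21.
  At 12: go right to 15.
    Visit 15.
    At 15: go left to 30.
      Visit 30.
      At 30: no left child.
      At 30: go right to 9.
        Visit 9.
        At 9: go left to 33.
          33 is a leaf — visit 33.
        At 9: no right child.
    At 15: no right child.
Full pre-order sequence: 4, 18, 29, 26, 19, 36, 37, 10, 24, 14, 12, 21, 15, 30, 9, 33.

14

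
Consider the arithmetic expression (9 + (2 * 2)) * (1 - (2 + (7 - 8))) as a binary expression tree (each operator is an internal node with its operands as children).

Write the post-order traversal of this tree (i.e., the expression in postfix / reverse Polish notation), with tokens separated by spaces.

Post-order on an expression tree gives postfix notation: for each operator, emit left operand, right operand, then the operator.

9 2 2 * + 1 2 7 8 - + - *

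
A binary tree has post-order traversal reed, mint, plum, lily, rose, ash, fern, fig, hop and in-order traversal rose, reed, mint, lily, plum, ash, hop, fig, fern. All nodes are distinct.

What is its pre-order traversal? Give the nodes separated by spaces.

The last element of post-order is the root; it splits in-order into left and right subtrees.
Root hop: left subtree has 6 nodes {rose, reed, mint, lily, plum, ash}, right has 2 {fig, fern}.
  Root ash: left subtree has 5 nodes {rose, reed, mint, lily, plum}, right has 0 { }.
    Root rose: left subtree has 0 nodes { }, right has 4 {reed, mint, lily, plum}.
      Root lily: left subtree has 2 nodes {reed, mint}, right has 1 {plum}.
        Root mint: left subtree has 1 node {reed}, right has 0 { }.
  Root fig: left subtree has 0 nodes { }, right has 1 {fern}.

hop ash rose lily mint reed plum fig fern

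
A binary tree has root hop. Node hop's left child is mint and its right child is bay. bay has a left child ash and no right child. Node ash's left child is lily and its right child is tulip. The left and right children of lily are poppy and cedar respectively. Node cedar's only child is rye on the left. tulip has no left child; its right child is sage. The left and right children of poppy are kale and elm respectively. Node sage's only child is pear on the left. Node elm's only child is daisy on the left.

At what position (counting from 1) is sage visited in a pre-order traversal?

13

Pre-order visits the node, then its left subtree, then its right subtree.
Visit hop.
At hop: go left to mint.
  mint is a leaf — visit mint.
At hop: go right to bay.
  Visit bay.
  At bay: go left to ash.
    Visit ash.
    At ash: go left to lily.
      Visit lily.
      At lily: go left to poppy.
        Visit poppy.
        At poppy: go left to kale.
          kale is a leaf — visit kale.
        At poppy: go right to elm.
          Visit elm.
          At elm: go left to daisy.
            daisy is a leaf — visit daisy.
          At elm: no right child.
      At lily: go right to cedar.
        Visit cedar.
        At cedar: go left to rye.
          rye is a leaf — visit rye.
        At cedar: no right child.
    At ash: go right to tulip.
      Visit tulip.
      At tulip: no left child.
      At tulip: go right to sage.
        Visit sage.
        At sage: go left to pear.
          pear is a leaf — visit pear.
        At sage: no right child.
  At bay: no right child.
Full pre-order sequence: hop, mint, bay, ash, lily, poppy, kale, elm, daisy, cedar, rye, tulip, sage, pear.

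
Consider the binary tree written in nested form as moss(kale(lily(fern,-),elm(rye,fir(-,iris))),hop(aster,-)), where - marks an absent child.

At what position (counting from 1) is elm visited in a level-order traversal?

Level-order visits nodes level by level from the root, left to right within each level.
Level 0: moss
Level 1: kale, hop
Level 2: lily, elm, aster
Level 3: fern, rye, fir
Level 4: iris
Full level-order sequence: moss, kale, hop, lily, elm, aster, fern, rye, fir, iris.

5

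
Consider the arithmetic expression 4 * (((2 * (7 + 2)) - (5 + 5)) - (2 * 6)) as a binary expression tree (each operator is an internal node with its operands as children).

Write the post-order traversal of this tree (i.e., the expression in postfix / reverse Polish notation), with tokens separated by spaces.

4 2 7 2 + * 5 5 + - 2 6 * - *

Post-order on an expression tree gives postfix notation: for each operator, emit left operand, right operand, then the operator.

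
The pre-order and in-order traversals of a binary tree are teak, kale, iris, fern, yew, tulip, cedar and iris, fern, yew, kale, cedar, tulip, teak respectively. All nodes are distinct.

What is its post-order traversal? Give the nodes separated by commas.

The first element of pre-order is the root; it splits in-order into left and right subtrees.
Root teak: left subtree has 6 nodes {iris, fern, yew, kale, cedar, tulip}, right has 0 { }.
  Root kale: left subtree has 3 nodes {iris, fern, yew}, right has 2 {cedar, tulip}.
    Root iris: left subtree has 0 nodes { }, right has 2 {fern, yew}.
      Root fern: left subtree has 0 nodes { }, right has 1 {yew}.
    Root tulip: left subtree has 1 node {cedar}, right has 0 { }.

yew, fern, iris, cedar, tulip, kale, teak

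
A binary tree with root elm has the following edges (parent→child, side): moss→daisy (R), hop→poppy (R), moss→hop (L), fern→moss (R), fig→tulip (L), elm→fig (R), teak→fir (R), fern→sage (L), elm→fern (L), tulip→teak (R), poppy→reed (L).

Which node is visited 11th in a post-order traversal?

Post-order visits the left subtree, then the right subtree, then the node.
At elm: go left to fern.
  At fern: go left to sage.
    sage is a leaf — visit sage.
  At fern: go right to moss.
    At moss: go left to hop.
      At hop: no left child.
      At hop: go right to poppy.
        At poppy: go left to reed.
          reed is a leaf — visit reed.
        At poppy: no right child.
        Visit poppy.
      Visit hop.
    At moss: go right to daisy.
      daisy is a leaf — visit daisy.
    Visit moss.
  Visit fern.
At elm: go right to fig.
  At fig: go left to tulip.
    At tulip: no left child.
    At tulip: go right to teak.
      At teak: no left child.
      At teak: go right to fir.
        fir is a leaf — visit fir.
      Visit teak.
    Visit tulip.
  At fig: no right child.
  Visit fig.
Visit elm.
Full post-order sequence: sage, reed, poppy, hop, daisy, moss, fern, fir, teak, tulip, fig, elm.

fig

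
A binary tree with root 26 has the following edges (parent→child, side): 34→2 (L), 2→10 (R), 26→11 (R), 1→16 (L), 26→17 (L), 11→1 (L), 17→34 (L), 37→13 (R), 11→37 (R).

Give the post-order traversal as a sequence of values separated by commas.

Post-order visits the left subtree, then the right subtree, then the node.
At 26: go left to 17.
  At 17: go left to 34.
    At 34: go left to 2.
      At 2: no left child.
      At 2: go right to 10.
        10 is a leaf — visit 10.
      Visit 2.
    At 34: no right child.
    Visit 34.
  At 17: no right child.
  Visit 17.
At 26: go right to 11.
  At 11: go left to 1.
    At 1: go left to 16.
      16 is a leaf — visit 16.
    At 1: no right child.
    Visit 1.
  At 11: go right to 37.
    At 37: no left child.
    At 37: go right to 13.
      13 is a leaf — visit 13.
    Visit 37.
  Visit 11.
Visit 26.

10, 2, 34, 17, 16, 1, 13, 37, 11, 26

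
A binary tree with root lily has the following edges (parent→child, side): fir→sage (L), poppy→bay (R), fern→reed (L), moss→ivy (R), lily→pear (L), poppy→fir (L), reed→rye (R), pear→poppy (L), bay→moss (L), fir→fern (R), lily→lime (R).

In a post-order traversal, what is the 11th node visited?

lime

Post-order visits the left subtree, then the right subtree, then the node.
At lily: go left to pear.
  At pear: go left to poppy.
    At poppy: go left to fir.
      At fir: go left to sage.
        sage is a leaf — visit sage.
      At fir: go right to fern.
        At fern: go left to reed.
          At reed: no left child.
          At reed: go right to rye.
            rye is a leaf — visit rye.
          Visit reed.
        At fern: no right child.
        Visit fern.
      Visit fir.
    At poppy: go right to bay.
      At bay: go left to moss.
        At moss: no left child.
        At moss: go right to ivy.
          ivy is a leaf — visit ivy.
        Visit moss.
      At bay: no right child.
      Visit bay.
    Visit poppy.
  At pear: no right child.
  Visit pear.
At lily: go right to lime.
  lime is a leaf — visit lime.
Visit lily.
Full post-order sequence: sage, rye, reed, fern, fir, ivy, moss, bay, poppy, pear, lime, lily.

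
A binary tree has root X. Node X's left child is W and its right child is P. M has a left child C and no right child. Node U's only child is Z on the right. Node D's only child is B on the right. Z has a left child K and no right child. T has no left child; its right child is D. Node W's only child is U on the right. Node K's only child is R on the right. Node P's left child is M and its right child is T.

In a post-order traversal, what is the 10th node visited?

T

Post-order visits the left subtree, then the right subtree, then the node.
At X: go left to W.
  At W: no left child.
  At W: go right to U.
    At U: no left child.
    At U: go right to Z.
      At Z: go left to K.
        At K: no left child.
        At K: go right to R.
          R is a leaf — visit R.
        Visit K.
      At Z: no right child.
      Visit Z.
    Visit U.
  Visit W.
At X: go right to P.
  At P: go left to M.
    At M: go left to C.
      C is a leaf — visit C.
    At M: no right child.
    Visit M.
  At P: go right to T.
    At T: no left child.
    At T: go right to D.
      At D: no left child.
      At D: go right to B.
        B is a leaf — visit B.
      Visit D.
    Visit T.
  Visit P.
Visit X.
Full post-order sequence: R, K, Z, U, W, C, M, B, D, T, P, X.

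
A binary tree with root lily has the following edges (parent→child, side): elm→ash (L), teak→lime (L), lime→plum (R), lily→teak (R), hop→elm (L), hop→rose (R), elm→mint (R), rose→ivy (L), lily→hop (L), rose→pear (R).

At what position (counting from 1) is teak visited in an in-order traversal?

In-order visits the left subtree, then the node, then the right subtree.
At lily: go left to hop.
  At hop: go left to elm.
    At elm: go left to ash.
      ash is a leaf — visit ash.
    Visit elm.
    At elm: go right to mint.
      mint is a leaf — visit mint.
  Visit hop.
  At hop: go right to rose.
    At rose: go left to ivy.
      ivy is a leaf — visit ivy.
    Visit rose.
    At rose: go right to pear.
      pear is a leaf — visit pear.
Visit lily.
At lily: go right to teak.
  At teak: go left to lime.
    At lime: no left child.
    Visit lime.
    At lime: go right to plum.
      plum is a leaf — visit plum.
  Visit teak.
  At teak: no right child.
Full in-order sequence: ash, elm, mint, hop, ivy, rose, pear, lily, lime, plum, teak.

11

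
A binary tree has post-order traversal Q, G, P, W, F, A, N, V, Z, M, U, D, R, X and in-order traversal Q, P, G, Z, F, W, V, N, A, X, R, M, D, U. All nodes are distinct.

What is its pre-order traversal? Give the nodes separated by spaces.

The last element of post-order is the root; it splits in-order into left and right subtrees.
Root X: left subtree has 9 nodes {Q, P, G, Z, F, W, V, N, A}, right has 4 {R, M, D, U}.
  Root Z: left subtree has 3 nodes {Q, P, G}, right has 5 {F, W, V, N, A}.
    Root P: left subtree has 1 node {Q}, right has 1 {G}.
    Root V: left subtree has 2 nodes {F, W}, right has 2 {N, A}.
      Root F: left subtree has 0 nodes { }, right has 1 {W}.
      Root N: left subtree has 0 nodes { }, right has 1 {A}.
  Root R: left subtree has 0 nodes { }, right has 3 {M, D, U}.
    Root D: left subtree has 1 node {M}, right has 1 {U}.

X Z P Q G V F W N A R D M U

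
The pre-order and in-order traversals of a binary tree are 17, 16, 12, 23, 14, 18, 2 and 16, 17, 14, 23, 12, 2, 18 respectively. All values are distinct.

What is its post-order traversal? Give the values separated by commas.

16, 14, 23, 2, 18, 12, 17

The first element of pre-order is the root; it splits in-order into left and right subtrees.
Root 17: left subtree has 1 node {16}, right has 5 {14, 23, 12, 2, 18}.
  Root 12: left subtree has 2 nodes {14, 23}, right has 2 {2, 18}.
    Root 23: left subtree has 1 node {14}, right has 0 { }.
    Root 18: left subtree has 1 node {2}, right has 0 { }.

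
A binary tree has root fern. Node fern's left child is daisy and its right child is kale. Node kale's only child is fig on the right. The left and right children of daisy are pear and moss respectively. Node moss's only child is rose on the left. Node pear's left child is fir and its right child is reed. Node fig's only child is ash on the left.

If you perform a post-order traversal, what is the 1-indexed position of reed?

2

Post-order visits the left subtree, then the right subtree, then the node.
At fern: go left to daisy.
  At daisy: go left to pear.
    At pear: go left to fir.
      fir is a leaf — visit fir.
    At pear: go right to reed.
      reed is a leaf — visit reed.
    Visit pear.
  At daisy: go right to moss.
    At moss: go left to rose.
      rose is a leaf — visit rose.
    At moss: no right child.
    Visit moss.
  Visit daisy.
At fern: go right to kale.
  At kale: no left child.
  At kale: go right to fig.
    At fig: go left to ash.
      ash is a leaf — visit ash.
    At fig: no right child.
    Visit fig.
  Visit kale.
Visit fern.
Full post-order sequence: fir, reed, pear, rose, moss, daisy, ash, fig, kale, fern.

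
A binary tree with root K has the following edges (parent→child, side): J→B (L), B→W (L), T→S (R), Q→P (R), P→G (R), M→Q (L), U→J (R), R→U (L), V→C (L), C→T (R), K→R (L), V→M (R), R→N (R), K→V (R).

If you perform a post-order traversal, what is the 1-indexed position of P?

Post-order visits the left subtree, then the right subtree, then the node.
At K: go left to R.
  At R: go left to U.
    At U: no left child.
    At U: go right to J.
      At J: go left to B.
        At B: go left to W.
          W is a leaf — visit W.
        At B: no right child.
        Visit B.
      At J: no right child.
      Visit J.
    Visit U.
  At R: go right to N.
    N is a leaf — visit N.
  Visit R.
At K: go right to V.
  At V: go left to C.
    At C: no left child.
    At C: go right to T.
      At T: no left child.
      At T: go right to S.
        S is a leaf — visit S.
      Visit T.
    Visit C.
  At V: go right to M.
    At M: go left to Q.
      At Q: no left child.
      At Q: go right to P.
        At P: no left child.
        At P: go right to G.
          G is a leaf — visit G.
        Visit P.
      Visit Q.
    At M: no right child.
    Visit M.
  Visit V.
Visit K.
Full post-order sequence: W, B, J, U, N, R, S, T, C, G, P, Q, M, V, K.

11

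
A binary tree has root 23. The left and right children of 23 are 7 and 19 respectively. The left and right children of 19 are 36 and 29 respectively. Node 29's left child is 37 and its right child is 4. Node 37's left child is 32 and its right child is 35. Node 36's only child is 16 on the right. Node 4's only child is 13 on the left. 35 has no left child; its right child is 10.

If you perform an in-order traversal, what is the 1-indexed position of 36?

In-order visits the left subtree, then the node, then the right subtree.
At 23: go left to 7.
  7 is a leaf — visit 7.
Visit 23.
At 23: go right to 19.
  At 19: go left to 36.
    At 36: no left child.
    Visit 36.
    At 36: go right to 16.
      16 is a leaf — visit 16.
  Visit 19.
  At 19: go right to 29.
    At 29: go left to 37.
      At 37: go left to 32.
        32 is a leaf — visit 32.
      Visit 37.
      At 37: go right to 35.
        At 35: no left child.
        Visit 35.
        At 35: go right to 10.
          10 is a leaf — visit 10.
    Visit 29.
    At 29: go right to 4.
      At 4: go left to 13.
        13 is a leaf — visit 13.
      Visit 4.
      At 4: no right child.
Full in-order sequence: 7, 23, 36, 16, 19, 32, 37, 35, 10, 29, 13, 4.

3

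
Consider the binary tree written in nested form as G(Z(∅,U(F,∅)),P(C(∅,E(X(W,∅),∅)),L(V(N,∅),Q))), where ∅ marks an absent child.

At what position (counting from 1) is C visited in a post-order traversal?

7

Post-order visits the left subtree, then the right subtree, then the node.
At G: go left to Z.
  At Z: no left child.
  At Z: go right to U.
    At U: go left to F.
      F is a leaf — visit F.
    At U: no right child.
    Visit U.
  Visit Z.
At G: go right to P.
  At P: go left to C.
    At C: no left child.
    At C: go right to E.
      At E: go left to X.
        At X: go left to W.
          W is a leaf — visit W.
        At X: no right child.
        Visit X.
      At E: no right child.
      Visit E.
    Visit C.
  At P: go right to L.
    At L: go left to V.
      At V: go left to N.
        N is a leaf — visit N.
      At V: no right child.
      Visit V.
    At L: go right to Q.
      Q is a leaf — visit Q.
    Visit L.
  Visit P.
Visit G.
Full post-order sequence: F, U, Z, W, X, E, C, N, V, Q, L, P, G.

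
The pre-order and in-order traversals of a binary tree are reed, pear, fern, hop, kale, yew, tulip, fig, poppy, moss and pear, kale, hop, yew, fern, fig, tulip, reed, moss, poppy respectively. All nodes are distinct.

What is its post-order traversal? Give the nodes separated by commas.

kale, yew, hop, fig, tulip, fern, pear, moss, poppy, reed

The first element of pre-order is the root; it splits in-order into left and right subtrees.
Root reed: left subtree has 7 nodes {pear, kale, hop, yew, fern, fig, tulip}, right has 2 {moss, poppy}.
  Root pear: left subtree has 0 nodes { }, right has 6 {kale, hop, yew, fern, fig, tulip}.
    Root fern: left subtree has 3 nodes {kale, hop, yew}, right has 2 {fig, tulip}.
      Root hop: left subtree has 1 node {kale}, right has 1 {yew}.
      Root tulip: left subtree has 1 node {fig}, right has 0 { }.
  Root poppy: left subtree has 1 node {moss}, right has 0 { }.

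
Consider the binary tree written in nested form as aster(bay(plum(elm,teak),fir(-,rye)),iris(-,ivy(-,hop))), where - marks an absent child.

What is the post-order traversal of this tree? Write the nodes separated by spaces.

Post-order visits the left subtree, then the right subtree, then the node.
At aster: go left to bay.
  At bay: go left to plum.
    At plum: go left to elm.
      elm is a leaf — visit elm.
    At plum: go right to teak.
      teak is a leaf — visit teak.
    Visit plum.
  At bay: go right to fir.
    At fir: no left child.
    At fir: go right to rye.
      rye is a leaf — visit rye.
    Visit fir.
  Visit bay.
At aster: go right to iris.
  At iris: no left child.
  At iris: go right to ivy.
    At ivy: no left child.
    At ivy: go right to hop.
      hop is a leaf — visit hop.
    Visit ivy.
  Visit iris.
Visit aster.

elm teak plum rye fir bay hop ivy iris aster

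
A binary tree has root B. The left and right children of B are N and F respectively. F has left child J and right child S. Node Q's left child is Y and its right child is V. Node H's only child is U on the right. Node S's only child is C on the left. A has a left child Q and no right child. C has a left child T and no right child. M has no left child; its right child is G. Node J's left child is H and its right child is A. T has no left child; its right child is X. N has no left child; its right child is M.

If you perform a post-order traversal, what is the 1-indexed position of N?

3

Post-order visits the left subtree, then the right subtree, then the node.
At B: go left to N.
  At N: no left child.
  At N: go right to M.
    At M: no left child.
    At M: go right to G.
      G is a leaf — visit G.
    Visit M.
  Visit N.
At B: go right to F.
  At F: go left to J.
    At J: go left to H.
      At H: no left child.
      At H: go right to U.
        U is a leaf — visit U.
      Visit H.
    At J: go right to A.
      At A: go left to Q.
        At Q: go left to Y.
          Y is a leaf — visit Y.
        At Q: go right to V.
          V is a leaf — visit V.
        Visit Q.
      At A: no right child.
      Visit A.
    Visit J.
  At F: go right to S.
    At S: go left to C.
      At C: go left to T.
        At T: no left child.
        At T: go right to X.
          X is a leaf — visit X.
        Visit T.
      At C: no right child.
      Visit C.
    At S: no right child.
    Visit S.
  Visit F.
Visit B.
Full post-order sequence: G, M, N, U, H, Y, V, Q, A, J, X, T, C, S, F, B.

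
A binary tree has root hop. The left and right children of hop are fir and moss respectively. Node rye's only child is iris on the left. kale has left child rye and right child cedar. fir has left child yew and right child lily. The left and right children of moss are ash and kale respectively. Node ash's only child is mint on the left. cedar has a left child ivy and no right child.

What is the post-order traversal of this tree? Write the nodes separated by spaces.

Post-order visits the left subtree, then the right subtree, then the node.
At hop: go left to fir.
  At fir: go left to yew.
    yew is a leaf — visit yew.
  At fir: go right to lily.
    lily is a leaf — visit lily.
  Visit fir.
At hop: go right to moss.
  At moss: go left to ash.
    At ash: go left to mint.
      mint is a leaf — visit mint.
    At ash: no right child.
    Visit ash.
  At moss: go right to kale.
    At kale: go left to rye.
      At rye: go left to iris.
        iris is a leaf — visit iris.
      At rye: no right child.
      Visit rye.
    At kale: go right to cedar.
      At cedar: go left to ivy.
        ivy is a leaf — visit ivy.
      At cedar: no right child.
      Visit cedar.
    Visit kale.
  Visit moss.
Visit hop.

yew lily fir mint ash iris rye ivy cedar kale moss hop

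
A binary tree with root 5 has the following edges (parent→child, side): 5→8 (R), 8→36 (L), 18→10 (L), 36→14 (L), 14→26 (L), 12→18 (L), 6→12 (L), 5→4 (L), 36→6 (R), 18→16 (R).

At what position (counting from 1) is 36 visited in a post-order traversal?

9

Post-order visits the left subtree, then the right subtree, then the node.
At 5: go left to 4.
  4 is a leaf — visit 4.
At 5: go right to 8.
  At 8: go left to 36.
    At 36: go left to 14.
      At 14: go left to 26.
        26 is a leaf — visit 26.
      At 14: no right child.
      Visit 14.
    At 36: go right to 6.
      At 6: go left to 12.
        At 12: go left to 18.
          At 18: go left to 10.
            10 is a leaf — visit 10.
          At 18: go right to 16.
            16 is a leaf — visit 16.
          Visit 18.
        At 12: no right child.
        Visit 12.
      At 6: no right child.
      Visit 6.
    Visit 36.
  At 8: no right child.
  Visit 8.
Visit 5.
Full post-order sequence: 4, 26, 14, 10, 16, 18, 12, 6, 36, 8, 5.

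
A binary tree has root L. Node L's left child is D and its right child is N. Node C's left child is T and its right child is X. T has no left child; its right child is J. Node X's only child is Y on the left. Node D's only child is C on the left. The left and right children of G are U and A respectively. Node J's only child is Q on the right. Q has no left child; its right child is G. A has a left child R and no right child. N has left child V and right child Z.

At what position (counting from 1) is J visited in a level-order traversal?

Level-order visits nodes level by level from the root, left to right within each level.
Level 0: L
Level 1: D, N
Level 2: C, V, Z
Level 3: T, X
Level 4: J, Y
Level 5: Q
Level 6: G
Level 7: U, A
Level 8: R
Full level-order sequence: L, D, N, C, V, Z, T, X, J, Y, Q, G, U, A, R.

9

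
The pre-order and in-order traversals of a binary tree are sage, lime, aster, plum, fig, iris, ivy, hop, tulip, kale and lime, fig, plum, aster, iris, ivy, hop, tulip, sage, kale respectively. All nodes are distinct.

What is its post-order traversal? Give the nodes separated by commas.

fig, plum, tulip, hop, ivy, iris, aster, lime, kale, sage

The first element of pre-order is the root; it splits in-order into left and right subtrees.
Root sage: left subtree has 8 nodes {lime, fig, plum, aster, iris, ivy, hop, tulip}, right has 1 {kale}.
  Root lime: left subtree has 0 nodes { }, right has 7 {fig, plum, aster, iris, ivy, hop, tulip}.
    Root aster: left subtree has 2 nodes {fig, plum}, right has 4 {iris, ivy, hop, tulip}.
      Root plum: left subtree has 1 node {fig}, right has 0 { }.
      Root iris: left subtree has 0 nodes { }, right has 3 {ivy, hop, tulip}.
        Root ivy: left subtree has 0 nodes { }, right has 2 {hop, tulip}.
          Root hop: left subtree has 0 nodes { }, right has 1 {tulip}.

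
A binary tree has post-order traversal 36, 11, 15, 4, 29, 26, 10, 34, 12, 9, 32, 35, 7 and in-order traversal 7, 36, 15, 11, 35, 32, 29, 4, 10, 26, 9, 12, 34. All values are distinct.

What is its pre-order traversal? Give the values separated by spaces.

7 35 15 36 11 32 9 10 29 4 26 12 34

The last element of post-order is the root; it splits in-order into left and right subtrees.
Root 7: left subtree has 0 nodes { }, right has 12 {36, 15, 11, 35, 32, 29, 4, 10, 26, 9, 12, 34}.
  Root 35: left subtree has 3 nodes {36, 15, 11}, right has 8 {32, 29, 4, 10, 26, 9, 12, 34}.
    Root 15: left subtree has 1 node {36}, right has 1 {11}.
    Root 32: left subtree has 0 nodes { }, right has 7 {29, 4, 10, 26, 9, 12, 34}.
      Root 9: left subtree has 4 nodes {29, 4, 10, 26}, right has 2 {12, 34}.
        Root 10: left subtree has 2 nodes {29, 4}, right has 1 {26}.
          Root 29: left subtree has 0 nodes { }, right has 1 {4}.
        Root 12: left subtree has 0 nodes { }, right has 1 {34}.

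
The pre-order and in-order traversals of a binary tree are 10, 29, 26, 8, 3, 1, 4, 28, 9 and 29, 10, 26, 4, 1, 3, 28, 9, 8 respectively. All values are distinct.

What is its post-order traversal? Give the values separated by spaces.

The first element of pre-order is the root; it splits in-order into left and right subtrees.
Root 10: left subtree has 1 node {29}, right has 7 {26, 4, 1, 3, 28, 9, 8}.
  Root 26: left subtree has 0 nodes { }, right has 6 {4, 1, 3, 28, 9, 8}.
    Root 8: left subtree has 5 nodes {4, 1, 3, 28, 9}, right has 0 { }.
      Root 3: left subtree has 2 nodes {4, 1}, right has 2 {28, 9}.
        Root 1: left subtree has 1 node {4}, right has 0 { }.
        Root 28: left subtree has 0 nodes { }, right has 1 {9}.

29 4 1 9 28 3 8 26 10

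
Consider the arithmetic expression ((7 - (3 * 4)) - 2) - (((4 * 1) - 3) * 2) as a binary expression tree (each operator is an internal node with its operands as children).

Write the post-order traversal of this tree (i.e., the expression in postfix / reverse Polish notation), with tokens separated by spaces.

7 3 4 * - 2 - 4 1 * 3 - 2 * -

Post-order on an expression tree gives postfix notation: for each operator, emit left operand, right operand, then the operator.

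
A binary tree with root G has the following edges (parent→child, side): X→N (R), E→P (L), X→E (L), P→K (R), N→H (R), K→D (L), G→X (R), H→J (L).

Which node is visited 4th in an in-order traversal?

In-order visits the left subtree, then the node, then the right subtree.
At G: no left child.
Visit G.
At G: go right to X.
  At X: go left to E.
    At E: go left to P.
      At P: no left child.
      Visit P.
      At P: go right to K.
        At K: go left to D.
          D is a leaf — visit D.
        Visit K.
        At K: no right child.
    Visit E.
    At E: no right child.
  Visit X.
  At X: go right to N.
    At N: no left child.
    Visit N.
    At N: go right to H.
      At H: go left to J.
        J is a leaf — visit J.
      Visit H.
      At H: no right child.
Full in-order sequence: G, P, D, K, E, X, N, J, H.

K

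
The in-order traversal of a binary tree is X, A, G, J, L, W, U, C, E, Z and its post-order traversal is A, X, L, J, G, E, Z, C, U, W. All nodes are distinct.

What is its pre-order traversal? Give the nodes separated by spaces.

W G X A J L U C Z E

The last element of post-order is the root; it splits in-order into left and right subtrees.
Root W: left subtree has 5 nodes {X, A, G, J, L}, right has 4 {U, C, E, Z}.
  Root G: left subtree has 2 nodes {X, A}, right has 2 {J, L}.
    Root X: left subtree has 0 nodes { }, right has 1 {A}.
    Root J: left subtree has 0 nodes { }, right has 1 {L}.
  Root U: left subtree has 0 nodes { }, right has 3 {C, E, Z}.
    Root C: left subtree has 0 nodes { }, right has 2 {E, Z}.
      Root Z: left subtree has 1 node {E}, right has 0 { }.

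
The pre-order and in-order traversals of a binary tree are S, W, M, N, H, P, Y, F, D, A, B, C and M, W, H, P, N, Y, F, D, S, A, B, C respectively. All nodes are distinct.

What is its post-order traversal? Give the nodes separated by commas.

The first element of pre-order is the root; it splits in-order into left and right subtrees.
Root S: left subtree has 8 nodes {M, W, H, P, N, Y, F, D}, right has 3 {A, B, C}.
  Root W: left subtree has 1 node {M}, right has 6 {H, P, N, Y, F, D}.
    Root N: left subtree has 2 nodes {H, P}, right has 3 {Y, F, D}.
      Root H: left subtree has 0 nodes { }, right has 1 {P}.
      Root Y: left subtree has 0 nodes { }, right has 2 {F, D}.
        Root F: left subtree has 0 nodes { }, right has 1 {D}.
  Root A: left subtree has 0 nodes { }, right has 2 {B, C}.
    Root B: left subtree has 0 nodes { }, right has 1 {C}.

M, P, H, D, F, Y, N, W, C, B, A, S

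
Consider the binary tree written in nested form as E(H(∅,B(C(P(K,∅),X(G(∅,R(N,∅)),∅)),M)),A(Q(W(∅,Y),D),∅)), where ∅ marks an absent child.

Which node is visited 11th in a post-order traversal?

Post-order visits the left subtree, then the right subtree, then the node.
At E: go left to H.
  At H: no left child.
  At H: go right to B.
    At B: go left to C.
      At C: go left to P.
        At P: go left to K.
          K is a leaf — visit K.
        At P: no right child.
        Visit P.
      At C: go right to X.
        At X: go left to G.
          At G: no left child.
          At G: go right to R.
            At R: go left to N.
              N is a leaf — visit N.
            At R: no right child.
            Visit R.
          Visit G.
        At X: no right child.
        Visit X.
      Visit C.
    At B: go right to M.
      M is a leaf — visit M.
    Visit B.
  Visit H.
At E: go right to A.
  At A: go left to Q.
    At Q: go left to W.
      At W: no left child.
      At W: go right to Y.
        Y is a leaf — visit Y.
      Visit W.
    At Q: go right to D.
      D is a leaf — visit D.
    Visit Q.
  At A: no right child.
  Visit A.
Visit E.
Full post-order sequence: K, P, N, R, G, X, C, M, B, H, Y, W, D, Q, A, E.

Y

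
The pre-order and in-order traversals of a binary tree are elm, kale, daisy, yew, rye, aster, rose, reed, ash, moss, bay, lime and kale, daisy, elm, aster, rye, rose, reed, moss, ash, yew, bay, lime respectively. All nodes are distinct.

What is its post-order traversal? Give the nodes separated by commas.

daisy, kale, aster, moss, ash, reed, rose, rye, lime, bay, yew, elm

The first element of pre-order is the root; it splits in-order into left and right subtrees.
Root elm: left subtree has 2 nodes {kale, daisy}, right has 9 {aster, rye, rose, reed, moss, ash, yew, bay, lime}.
  Root kale: left subtree has 0 nodes { }, right has 1 {daisy}.
  Root yew: left subtree has 6 nodes {aster, rye, rose, reed, moss, ash}, right has 2 {bay, lime}.
    Root rye: left subtree has 1 node {aster}, right has 4 {rose, reed, moss, ash}.
      Root rose: left subtree has 0 nodes { }, right has 3 {reed, moss, ash}.
        Root reed: left subtree has 0 nodes { }, right has 2 {moss, ash}.
          Root ash: left subtree has 1 node {moss}, right has 0 { }.
    Root bay: left subtree has 0 nodes { }, right has 1 {lime}.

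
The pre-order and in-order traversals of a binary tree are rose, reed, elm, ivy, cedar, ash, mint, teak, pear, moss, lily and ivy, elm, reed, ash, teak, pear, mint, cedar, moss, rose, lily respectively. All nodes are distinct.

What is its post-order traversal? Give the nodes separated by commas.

The first element of pre-order is the root; it splits in-order into left and right subtrees.
Root rose: left subtree has 9 nodes {ivy, elm, reed, ash, teak, pear, mint, cedar, moss}, right has 1 {lily}.
  Root reed: left subtree has 2 nodes {ivy, elm}, right has 6 {ash, teak, pear, mint, cedar, moss}.
    Root elm: left subtree has 1 node {ivy}, right has 0 { }.
    Root cedar: left subtree has 4 nodes {ash, teak, pear, mint}, right has 1 {moss}.
      Root ash: left subtree has 0 nodes { }, right has 3 {teak, pear, mint}.
        Root mint: left subtree has 2 nodes {teak, pear}, right has 0 { }.
          Root teak: left subtree has 0 nodes { }, right has 1 {pear}.

ivy, elm, pear, teak, mint, ash, moss, cedar, reed, lily, rose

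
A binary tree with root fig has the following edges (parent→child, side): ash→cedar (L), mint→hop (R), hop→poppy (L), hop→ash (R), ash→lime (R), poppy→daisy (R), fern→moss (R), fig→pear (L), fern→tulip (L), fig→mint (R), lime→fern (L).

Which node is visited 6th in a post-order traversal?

moss

Post-order visits the left subtree, then the right subtree, then the node.
At fig: go left to pear.
  pear is a leaf — visit pear.
At fig: go right to mint.
  At mint: no left child.
  At mint: go right to hop.
    At hop: go left to poppy.
      At poppy: no left child.
      At poppy: go right to daisy.
        daisy is a leaf — visit daisy.
      Visit poppy.
    At hop: go right to ash.
      At ash: go left to cedar.
        cedar is a leaf — visit cedar.
      At ash: go right to lime.
        At lime: go left to fern.
          At fern: go left to tulip.
            tulip is a leaf — visit tulip.
          At fern: go right to moss.
            moss is a leaf — visit moss.
          Visit fern.
        At lime: no right child.
        Visit lime.
      Visit ash.
    Visit hop.
  Visit mint.
Visit fig.
Full post-order sequence: pear, daisy, poppy, cedar, tulip, moss, fern, lime, ash, hop, mint, fig.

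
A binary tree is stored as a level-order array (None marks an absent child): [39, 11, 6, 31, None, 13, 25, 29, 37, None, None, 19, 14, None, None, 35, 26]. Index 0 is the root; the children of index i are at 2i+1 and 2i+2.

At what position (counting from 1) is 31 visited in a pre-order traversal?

3

Pre-order visits the node, then its left subtree, then its right subtree.
Visit 39.
At 39: go left to 11.
  Visit 11.
  At 11: go left to 31.
    Visit 31.
    At 31: go left to 29.
      Visit 29.
      At 29: go left to 35.
        35 is a leaf — visit 35.
      At 29: go right to 26.
        26 is a leaf — visit 26.
    At 31: go right to 37.
      37 is a leaf — visit 37.
  At 11: no right child.
At 39: go right to 6.
  Visit 6.
  At 6: go left to 13.
    Visit 13.
    At 13: go left to 19.
      19 is a leaf — visit 19.
    At 13: go right to 14.
      14 is a leaf — visit 14.
  At 6: go right to 25.
    25 is a leaf — visit 25.
Full pre-order sequence: 39, 11, 31, 29, 35, 26, 37, 6, 13, 19, 14, 25.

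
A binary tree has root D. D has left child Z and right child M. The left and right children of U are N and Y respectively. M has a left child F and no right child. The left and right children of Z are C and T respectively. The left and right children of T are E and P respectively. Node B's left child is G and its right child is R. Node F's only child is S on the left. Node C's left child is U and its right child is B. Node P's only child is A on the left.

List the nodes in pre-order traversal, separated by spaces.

D Z C U N Y B G R T E P A M F S

Pre-order visits the node, then its left subtree, then its right subtree.
Visit D.
At D: go left to Z.
  Visit Z.
  At Z: go left to C.
    Visit C.
    At C: go left to U.
      Visit U.
      At U: go left to N.
        N is a leaf — visit N.
      At U: go right to Y.
        Y is a leaf — visit Y.
    At C: go right to B.
      Visit B.
      At B: go left to G.
        G is a leaf — visit G.
      At B: go right to R.
        R is a leaf — visit R.
  At Z: go right to T.
    Visit T.
    At T: go left to E.
      E is a leaf — visit E.
    At T: go right to P.
      Visit P.
      At P: go left to A.
        A is a leaf — visit A.
      At P: no right child.
At D: go right to M.
  Visit M.
  At M: go left to F.
    Visit F.
    At F: go left to S.
      S is a leaf — visit S.
    At F: no right child.
  At M: no right child.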